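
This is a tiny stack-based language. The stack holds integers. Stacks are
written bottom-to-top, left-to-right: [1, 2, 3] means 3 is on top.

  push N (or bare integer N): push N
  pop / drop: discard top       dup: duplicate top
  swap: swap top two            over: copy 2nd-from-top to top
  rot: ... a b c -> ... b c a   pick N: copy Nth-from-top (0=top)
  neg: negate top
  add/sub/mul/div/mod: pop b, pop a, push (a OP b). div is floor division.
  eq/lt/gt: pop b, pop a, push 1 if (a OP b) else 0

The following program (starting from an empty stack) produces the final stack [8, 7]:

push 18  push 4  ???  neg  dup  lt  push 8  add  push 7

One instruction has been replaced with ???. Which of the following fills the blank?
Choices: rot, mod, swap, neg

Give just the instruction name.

Stack before ???: [18, 4]
Stack after ???:  [2]
Checking each choice:
  rot: stack underflow (need 3, have 2)
  mod: MATCH
  swap: produces [4, 8, 7]
  neg: produces [18, 8, 7]


Answer: mod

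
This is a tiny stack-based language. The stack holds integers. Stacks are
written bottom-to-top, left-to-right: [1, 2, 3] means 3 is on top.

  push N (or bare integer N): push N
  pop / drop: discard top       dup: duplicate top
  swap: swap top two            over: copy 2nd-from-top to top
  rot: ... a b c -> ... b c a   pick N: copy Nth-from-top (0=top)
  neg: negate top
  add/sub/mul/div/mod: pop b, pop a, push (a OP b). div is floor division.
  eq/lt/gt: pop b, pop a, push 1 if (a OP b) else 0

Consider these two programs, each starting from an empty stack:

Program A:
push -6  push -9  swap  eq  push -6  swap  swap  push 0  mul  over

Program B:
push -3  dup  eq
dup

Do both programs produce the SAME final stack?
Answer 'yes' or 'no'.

Program A trace:
  After 'push -6': [-6]
  After 'push -9': [-6, -9]
  After 'swap': [-9, -6]
  After 'eq': [0]
  After 'push -6': [0, -6]
  After 'swap': [-6, 0]
  After 'swap': [0, -6]
  After 'push 0': [0, -6, 0]
  After 'mul': [0, 0]
  After 'over': [0, 0, 0]
Program A final stack: [0, 0, 0]

Program B trace:
  After 'push -3': [-3]
  After 'dup': [-3, -3]
  After 'eq': [1]
  After 'dup': [1, 1]
Program B final stack: [1, 1]
Same: no

Answer: no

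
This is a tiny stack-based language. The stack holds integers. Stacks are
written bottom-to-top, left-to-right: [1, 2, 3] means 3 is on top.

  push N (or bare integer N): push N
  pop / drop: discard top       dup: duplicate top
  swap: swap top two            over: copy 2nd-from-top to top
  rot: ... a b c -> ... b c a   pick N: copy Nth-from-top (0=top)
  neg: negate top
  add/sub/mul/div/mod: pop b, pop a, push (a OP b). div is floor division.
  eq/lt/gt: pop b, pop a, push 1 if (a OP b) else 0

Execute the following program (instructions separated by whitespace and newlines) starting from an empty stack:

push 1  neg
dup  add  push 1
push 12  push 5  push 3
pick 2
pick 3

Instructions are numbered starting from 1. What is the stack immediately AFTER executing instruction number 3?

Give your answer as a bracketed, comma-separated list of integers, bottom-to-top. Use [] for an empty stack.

Step 1 ('push 1'): [1]
Step 2 ('neg'): [-1]
Step 3 ('dup'): [-1, -1]

Answer: [-1, -1]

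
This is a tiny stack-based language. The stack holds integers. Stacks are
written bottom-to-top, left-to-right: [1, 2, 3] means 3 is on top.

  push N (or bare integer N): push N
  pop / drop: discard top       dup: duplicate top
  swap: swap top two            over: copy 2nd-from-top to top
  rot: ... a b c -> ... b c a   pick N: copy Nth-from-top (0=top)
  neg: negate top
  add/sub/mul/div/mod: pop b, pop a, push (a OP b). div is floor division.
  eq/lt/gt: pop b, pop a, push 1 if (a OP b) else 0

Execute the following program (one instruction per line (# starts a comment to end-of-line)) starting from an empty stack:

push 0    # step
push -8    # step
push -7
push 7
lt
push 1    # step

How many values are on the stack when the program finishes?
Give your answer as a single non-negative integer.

After 'push 0': stack = [0] (depth 1)
After 'push -8': stack = [0, -8] (depth 2)
After 'push -7': stack = [0, -8, -7] (depth 3)
After 'push 7': stack = [0, -8, -7, 7] (depth 4)
After 'lt': stack = [0, -8, 1] (depth 3)
After 'push 1': stack = [0, -8, 1, 1] (depth 4)

Answer: 4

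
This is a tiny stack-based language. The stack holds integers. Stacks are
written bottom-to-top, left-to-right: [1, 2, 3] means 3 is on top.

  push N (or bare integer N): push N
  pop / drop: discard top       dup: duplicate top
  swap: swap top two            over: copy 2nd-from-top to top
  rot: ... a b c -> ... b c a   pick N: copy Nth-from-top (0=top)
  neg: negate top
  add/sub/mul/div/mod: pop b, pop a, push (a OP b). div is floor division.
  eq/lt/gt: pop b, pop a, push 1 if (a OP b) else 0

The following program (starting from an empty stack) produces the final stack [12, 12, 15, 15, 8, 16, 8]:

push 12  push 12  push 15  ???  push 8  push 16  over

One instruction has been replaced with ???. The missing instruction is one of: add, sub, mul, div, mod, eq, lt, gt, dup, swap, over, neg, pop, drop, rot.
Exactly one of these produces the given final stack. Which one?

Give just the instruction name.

Answer: dup

Derivation:
Stack before ???: [12, 12, 15]
Stack after ???:  [12, 12, 15, 15]
The instruction that transforms [12, 12, 15] -> [12, 12, 15, 15] is: dup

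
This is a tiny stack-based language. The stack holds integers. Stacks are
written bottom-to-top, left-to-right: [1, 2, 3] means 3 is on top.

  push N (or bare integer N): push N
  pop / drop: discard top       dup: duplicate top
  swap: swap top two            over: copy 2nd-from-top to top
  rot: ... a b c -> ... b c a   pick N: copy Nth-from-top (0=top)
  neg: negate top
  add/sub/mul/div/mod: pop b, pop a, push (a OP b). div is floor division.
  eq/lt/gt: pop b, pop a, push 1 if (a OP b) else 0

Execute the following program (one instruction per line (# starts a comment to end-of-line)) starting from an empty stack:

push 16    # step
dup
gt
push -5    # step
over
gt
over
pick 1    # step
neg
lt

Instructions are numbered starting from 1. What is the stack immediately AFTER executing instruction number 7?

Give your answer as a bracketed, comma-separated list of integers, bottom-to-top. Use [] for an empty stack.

Answer: [0, 0, 0]

Derivation:
Step 1 ('push 16'): [16]
Step 2 ('dup'): [16, 16]
Step 3 ('gt'): [0]
Step 4 ('push -5'): [0, -5]
Step 5 ('over'): [0, -5, 0]
Step 6 ('gt'): [0, 0]
Step 7 ('over'): [0, 0, 0]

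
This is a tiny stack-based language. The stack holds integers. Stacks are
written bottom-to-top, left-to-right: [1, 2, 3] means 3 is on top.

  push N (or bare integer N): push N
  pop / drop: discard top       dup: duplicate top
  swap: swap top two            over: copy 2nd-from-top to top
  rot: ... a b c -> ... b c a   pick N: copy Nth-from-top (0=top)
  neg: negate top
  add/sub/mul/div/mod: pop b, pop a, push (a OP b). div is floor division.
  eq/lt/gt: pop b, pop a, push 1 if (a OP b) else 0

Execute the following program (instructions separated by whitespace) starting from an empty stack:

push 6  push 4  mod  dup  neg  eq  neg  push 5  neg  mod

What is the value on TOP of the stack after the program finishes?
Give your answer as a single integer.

Answer: 0

Derivation:
After 'push 6': [6]
After 'push 4': [6, 4]
After 'mod': [2]
After 'dup': [2, 2]
After 'neg': [2, -2]
After 'eq': [0]
After 'neg': [0]
After 'push 5': [0, 5]
After 'neg': [0, -5]
After 'mod': [0]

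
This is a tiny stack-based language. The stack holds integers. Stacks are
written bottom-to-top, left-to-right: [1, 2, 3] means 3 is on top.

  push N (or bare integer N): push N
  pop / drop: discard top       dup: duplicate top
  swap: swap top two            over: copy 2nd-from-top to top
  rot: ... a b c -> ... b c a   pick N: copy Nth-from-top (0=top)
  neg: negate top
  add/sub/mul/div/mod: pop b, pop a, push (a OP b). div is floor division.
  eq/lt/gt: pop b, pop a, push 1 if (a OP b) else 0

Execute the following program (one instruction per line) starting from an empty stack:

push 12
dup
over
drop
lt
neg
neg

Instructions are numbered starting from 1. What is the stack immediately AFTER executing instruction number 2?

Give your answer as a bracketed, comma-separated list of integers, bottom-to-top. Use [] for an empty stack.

Answer: [12, 12]

Derivation:
Step 1 ('push 12'): [12]
Step 2 ('dup'): [12, 12]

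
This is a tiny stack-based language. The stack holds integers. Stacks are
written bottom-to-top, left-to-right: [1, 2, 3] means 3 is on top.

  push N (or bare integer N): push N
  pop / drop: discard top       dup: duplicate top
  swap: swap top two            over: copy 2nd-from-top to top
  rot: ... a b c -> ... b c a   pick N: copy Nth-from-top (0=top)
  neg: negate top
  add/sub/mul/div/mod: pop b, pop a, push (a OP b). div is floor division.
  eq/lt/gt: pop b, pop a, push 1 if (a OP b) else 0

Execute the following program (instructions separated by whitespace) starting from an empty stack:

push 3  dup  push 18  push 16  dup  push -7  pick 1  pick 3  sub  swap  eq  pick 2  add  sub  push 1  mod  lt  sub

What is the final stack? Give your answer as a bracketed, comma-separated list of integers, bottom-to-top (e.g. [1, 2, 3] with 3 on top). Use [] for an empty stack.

Answer: [3, 3, 18]

Derivation:
After 'push 3': [3]
After 'dup': [3, 3]
After 'push 18': [3, 3, 18]
After 'push 16': [3, 3, 18, 16]
After 'dup': [3, 3, 18, 16, 16]
After 'push -7': [3, 3, 18, 16, 16, -7]
After 'pick 1': [3, 3, 18, 16, 16, -7, 16]
After 'pick 3': [3, 3, 18, 16, 16, -7, 16, 16]
After 'sub': [3, 3, 18, 16, 16, -7, 0]
After 'swap': [3, 3, 18, 16, 16, 0, -7]
After 'eq': [3, 3, 18, 16, 16, 0]
After 'pick 2': [3, 3, 18, 16, 16, 0, 16]
After 'add': [3, 3, 18, 16, 16, 16]
After 'sub': [3, 3, 18, 16, 0]
After 'push 1': [3, 3, 18, 16, 0, 1]
After 'mod': [3, 3, 18, 16, 0]
After 'lt': [3, 3, 18, 0]
After 'sub': [3, 3, 18]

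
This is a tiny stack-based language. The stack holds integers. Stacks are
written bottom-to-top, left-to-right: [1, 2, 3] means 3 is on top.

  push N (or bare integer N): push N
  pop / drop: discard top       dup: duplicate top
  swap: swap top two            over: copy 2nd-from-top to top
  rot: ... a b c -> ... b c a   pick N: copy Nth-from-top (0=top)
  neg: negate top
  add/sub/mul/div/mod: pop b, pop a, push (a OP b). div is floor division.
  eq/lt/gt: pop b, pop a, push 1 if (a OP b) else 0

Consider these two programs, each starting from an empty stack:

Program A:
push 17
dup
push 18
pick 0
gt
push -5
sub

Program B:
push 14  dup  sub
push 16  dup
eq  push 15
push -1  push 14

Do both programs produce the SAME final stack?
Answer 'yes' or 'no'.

Program A trace:
  After 'push 17': [17]
  After 'dup': [17, 17]
  After 'push 18': [17, 17, 18]
  After 'pick 0': [17, 17, 18, 18]
  After 'gt': [17, 17, 0]
  After 'push -5': [17, 17, 0, -5]
  After 'sub': [17, 17, 5]
Program A final stack: [17, 17, 5]

Program B trace:
  After 'push 14': [14]
  After 'dup': [14, 14]
  After 'sub': [0]
  After 'push 16': [0, 16]
  After 'dup': [0, 16, 16]
  After 'eq': [0, 1]
  After 'push 15': [0, 1, 15]
  After 'push -1': [0, 1, 15, -1]
  After 'push 14': [0, 1, 15, -1, 14]
Program B final stack: [0, 1, 15, -1, 14]
Same: no

Answer: no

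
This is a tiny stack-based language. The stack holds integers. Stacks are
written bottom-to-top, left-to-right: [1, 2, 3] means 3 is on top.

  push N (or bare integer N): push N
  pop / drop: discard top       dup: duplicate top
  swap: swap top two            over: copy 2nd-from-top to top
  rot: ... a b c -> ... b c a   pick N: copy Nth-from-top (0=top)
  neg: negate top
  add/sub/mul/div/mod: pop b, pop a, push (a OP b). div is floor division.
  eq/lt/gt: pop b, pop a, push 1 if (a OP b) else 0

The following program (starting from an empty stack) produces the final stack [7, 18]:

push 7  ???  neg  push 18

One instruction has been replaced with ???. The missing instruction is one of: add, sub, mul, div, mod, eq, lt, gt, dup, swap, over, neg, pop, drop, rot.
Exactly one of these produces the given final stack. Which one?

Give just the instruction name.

Answer: neg

Derivation:
Stack before ???: [7]
Stack after ???:  [-7]
The instruction that transforms [7] -> [-7] is: neg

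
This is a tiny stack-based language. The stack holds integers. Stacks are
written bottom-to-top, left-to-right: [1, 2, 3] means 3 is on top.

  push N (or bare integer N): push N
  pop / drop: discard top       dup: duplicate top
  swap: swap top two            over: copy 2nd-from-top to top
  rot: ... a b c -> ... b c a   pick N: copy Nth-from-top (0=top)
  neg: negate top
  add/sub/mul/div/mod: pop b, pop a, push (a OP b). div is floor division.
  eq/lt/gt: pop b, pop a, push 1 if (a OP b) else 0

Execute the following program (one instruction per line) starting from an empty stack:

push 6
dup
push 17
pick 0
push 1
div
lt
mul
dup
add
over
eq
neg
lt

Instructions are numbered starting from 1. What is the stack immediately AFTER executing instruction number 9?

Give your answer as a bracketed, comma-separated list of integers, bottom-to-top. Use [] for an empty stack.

Step 1 ('push 6'): [6]
Step 2 ('dup'): [6, 6]
Step 3 ('push 17'): [6, 6, 17]
Step 4 ('pick 0'): [6, 6, 17, 17]
Step 5 ('push 1'): [6, 6, 17, 17, 1]
Step 6 ('div'): [6, 6, 17, 17]
Step 7 ('lt'): [6, 6, 0]
Step 8 ('mul'): [6, 0]
Step 9 ('dup'): [6, 0, 0]

Answer: [6, 0, 0]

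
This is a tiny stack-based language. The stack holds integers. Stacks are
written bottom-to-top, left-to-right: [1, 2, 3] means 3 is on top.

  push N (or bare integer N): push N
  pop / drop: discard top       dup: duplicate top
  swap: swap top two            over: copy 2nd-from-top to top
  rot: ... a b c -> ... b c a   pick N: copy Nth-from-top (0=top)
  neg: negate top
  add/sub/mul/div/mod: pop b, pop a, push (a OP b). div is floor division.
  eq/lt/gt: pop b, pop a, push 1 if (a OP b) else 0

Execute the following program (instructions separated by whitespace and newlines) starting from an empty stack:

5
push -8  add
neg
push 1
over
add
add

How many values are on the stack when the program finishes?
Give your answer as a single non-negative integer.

After 'push 5': stack = [5] (depth 1)
After 'push -8': stack = [5, -8] (depth 2)
After 'add': stack = [-3] (depth 1)
After 'neg': stack = [3] (depth 1)
After 'push 1': stack = [3, 1] (depth 2)
After 'over': stack = [3, 1, 3] (depth 3)
After 'add': stack = [3, 4] (depth 2)
After 'add': stack = [7] (depth 1)

Answer: 1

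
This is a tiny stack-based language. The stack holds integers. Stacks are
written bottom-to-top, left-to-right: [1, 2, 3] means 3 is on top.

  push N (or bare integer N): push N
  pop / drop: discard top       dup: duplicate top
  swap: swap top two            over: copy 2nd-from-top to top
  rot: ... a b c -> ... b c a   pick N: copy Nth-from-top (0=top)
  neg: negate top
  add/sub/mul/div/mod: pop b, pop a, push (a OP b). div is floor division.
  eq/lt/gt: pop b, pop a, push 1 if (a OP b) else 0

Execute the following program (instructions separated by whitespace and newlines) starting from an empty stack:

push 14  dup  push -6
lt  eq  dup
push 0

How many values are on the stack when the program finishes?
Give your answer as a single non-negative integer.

Answer: 3

Derivation:
After 'push 14': stack = [14] (depth 1)
After 'dup': stack = [14, 14] (depth 2)
After 'push -6': stack = [14, 14, -6] (depth 3)
After 'lt': stack = [14, 0] (depth 2)
After 'eq': stack = [0] (depth 1)
After 'dup': stack = [0, 0] (depth 2)
After 'push 0': stack = [0, 0, 0] (depth 3)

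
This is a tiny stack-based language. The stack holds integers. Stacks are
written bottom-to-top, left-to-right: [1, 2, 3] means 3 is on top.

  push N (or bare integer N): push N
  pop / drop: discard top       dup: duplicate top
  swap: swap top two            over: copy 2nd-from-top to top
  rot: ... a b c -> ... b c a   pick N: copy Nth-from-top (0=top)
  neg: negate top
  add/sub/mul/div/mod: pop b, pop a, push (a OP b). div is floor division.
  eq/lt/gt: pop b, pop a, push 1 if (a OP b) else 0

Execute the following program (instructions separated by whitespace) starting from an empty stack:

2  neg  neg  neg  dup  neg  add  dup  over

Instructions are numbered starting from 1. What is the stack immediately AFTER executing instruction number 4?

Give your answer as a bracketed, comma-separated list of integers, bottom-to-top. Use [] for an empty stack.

Answer: [-2]

Derivation:
Step 1 ('2'): [2]
Step 2 ('neg'): [-2]
Step 3 ('neg'): [2]
Step 4 ('neg'): [-2]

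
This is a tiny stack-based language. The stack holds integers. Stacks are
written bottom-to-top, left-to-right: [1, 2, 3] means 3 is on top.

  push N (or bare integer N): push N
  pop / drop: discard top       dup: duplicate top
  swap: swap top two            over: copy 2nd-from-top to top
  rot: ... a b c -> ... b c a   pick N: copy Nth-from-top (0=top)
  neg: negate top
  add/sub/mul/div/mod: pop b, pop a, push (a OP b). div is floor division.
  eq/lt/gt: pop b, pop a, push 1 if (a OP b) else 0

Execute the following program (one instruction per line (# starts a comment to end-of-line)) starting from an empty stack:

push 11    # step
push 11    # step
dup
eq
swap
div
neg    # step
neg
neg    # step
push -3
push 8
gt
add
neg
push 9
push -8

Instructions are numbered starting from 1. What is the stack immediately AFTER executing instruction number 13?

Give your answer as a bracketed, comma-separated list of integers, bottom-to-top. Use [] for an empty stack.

Answer: [0]

Derivation:
Step 1 ('push 11'): [11]
Step 2 ('push 11'): [11, 11]
Step 3 ('dup'): [11, 11, 11]
Step 4 ('eq'): [11, 1]
Step 5 ('swap'): [1, 11]
Step 6 ('div'): [0]
Step 7 ('neg'): [0]
Step 8 ('neg'): [0]
Step 9 ('neg'): [0]
Step 10 ('push -3'): [0, -3]
Step 11 ('push 8'): [0, -3, 8]
Step 12 ('gt'): [0, 0]
Step 13 ('add'): [0]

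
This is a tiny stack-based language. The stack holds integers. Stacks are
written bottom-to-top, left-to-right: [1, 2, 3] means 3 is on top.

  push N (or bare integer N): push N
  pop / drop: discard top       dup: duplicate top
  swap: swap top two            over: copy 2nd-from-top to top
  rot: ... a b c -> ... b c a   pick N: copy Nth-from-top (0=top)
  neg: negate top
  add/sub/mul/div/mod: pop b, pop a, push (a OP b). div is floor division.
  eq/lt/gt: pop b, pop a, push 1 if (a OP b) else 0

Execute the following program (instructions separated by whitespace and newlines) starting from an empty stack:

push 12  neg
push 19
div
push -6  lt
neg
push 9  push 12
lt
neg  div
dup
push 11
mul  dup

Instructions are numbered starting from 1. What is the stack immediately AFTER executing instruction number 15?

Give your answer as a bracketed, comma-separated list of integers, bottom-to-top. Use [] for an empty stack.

Step 1 ('push 12'): [12]
Step 2 ('neg'): [-12]
Step 3 ('push 19'): [-12, 19]
Step 4 ('div'): [-1]
Step 5 ('push -6'): [-1, -6]
Step 6 ('lt'): [0]
Step 7 ('neg'): [0]
Step 8 ('push 9'): [0, 9]
Step 9 ('push 12'): [0, 9, 12]
Step 10 ('lt'): [0, 1]
Step 11 ('neg'): [0, -1]
Step 12 ('div'): [0]
Step 13 ('dup'): [0, 0]
Step 14 ('push 11'): [0, 0, 11]
Step 15 ('mul'): [0, 0]

Answer: [0, 0]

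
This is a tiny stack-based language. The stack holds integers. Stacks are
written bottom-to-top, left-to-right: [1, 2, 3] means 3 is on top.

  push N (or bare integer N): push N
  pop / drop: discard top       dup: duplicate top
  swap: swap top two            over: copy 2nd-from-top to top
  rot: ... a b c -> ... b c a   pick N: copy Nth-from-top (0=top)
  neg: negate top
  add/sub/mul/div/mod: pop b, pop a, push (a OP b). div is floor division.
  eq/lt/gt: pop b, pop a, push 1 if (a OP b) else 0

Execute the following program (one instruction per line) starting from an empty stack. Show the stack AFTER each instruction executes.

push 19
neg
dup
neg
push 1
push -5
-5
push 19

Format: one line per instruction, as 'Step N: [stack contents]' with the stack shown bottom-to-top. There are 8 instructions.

Step 1: [19]
Step 2: [-19]
Step 3: [-19, -19]
Step 4: [-19, 19]
Step 5: [-19, 19, 1]
Step 6: [-19, 19, 1, -5]
Step 7: [-19, 19, 1, -5, -5]
Step 8: [-19, 19, 1, -5, -5, 19]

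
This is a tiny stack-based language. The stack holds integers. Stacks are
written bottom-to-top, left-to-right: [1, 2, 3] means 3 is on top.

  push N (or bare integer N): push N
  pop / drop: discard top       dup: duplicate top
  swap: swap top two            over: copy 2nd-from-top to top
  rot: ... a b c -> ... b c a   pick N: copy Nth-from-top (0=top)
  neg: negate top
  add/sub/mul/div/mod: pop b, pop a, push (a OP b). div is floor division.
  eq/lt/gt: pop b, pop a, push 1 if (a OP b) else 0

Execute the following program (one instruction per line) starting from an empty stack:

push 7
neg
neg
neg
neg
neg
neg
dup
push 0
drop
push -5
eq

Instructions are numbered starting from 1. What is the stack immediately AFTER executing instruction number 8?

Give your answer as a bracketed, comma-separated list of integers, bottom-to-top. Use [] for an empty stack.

Answer: [7, 7]

Derivation:
Step 1 ('push 7'): [7]
Step 2 ('neg'): [-7]
Step 3 ('neg'): [7]
Step 4 ('neg'): [-7]
Step 5 ('neg'): [7]
Step 6 ('neg'): [-7]
Step 7 ('neg'): [7]
Step 8 ('dup'): [7, 7]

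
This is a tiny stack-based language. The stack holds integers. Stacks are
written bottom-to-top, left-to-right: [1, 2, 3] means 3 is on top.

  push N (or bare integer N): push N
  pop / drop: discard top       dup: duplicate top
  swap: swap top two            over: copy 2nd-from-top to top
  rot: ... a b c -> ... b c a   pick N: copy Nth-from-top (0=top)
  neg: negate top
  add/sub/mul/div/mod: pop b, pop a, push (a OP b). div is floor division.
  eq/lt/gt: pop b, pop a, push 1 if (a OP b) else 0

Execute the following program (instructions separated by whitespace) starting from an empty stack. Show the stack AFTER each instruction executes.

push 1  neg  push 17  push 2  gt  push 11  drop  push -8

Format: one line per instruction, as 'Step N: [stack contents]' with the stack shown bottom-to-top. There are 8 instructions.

Step 1: [1]
Step 2: [-1]
Step 3: [-1, 17]
Step 4: [-1, 17, 2]
Step 5: [-1, 1]
Step 6: [-1, 1, 11]
Step 7: [-1, 1]
Step 8: [-1, 1, -8]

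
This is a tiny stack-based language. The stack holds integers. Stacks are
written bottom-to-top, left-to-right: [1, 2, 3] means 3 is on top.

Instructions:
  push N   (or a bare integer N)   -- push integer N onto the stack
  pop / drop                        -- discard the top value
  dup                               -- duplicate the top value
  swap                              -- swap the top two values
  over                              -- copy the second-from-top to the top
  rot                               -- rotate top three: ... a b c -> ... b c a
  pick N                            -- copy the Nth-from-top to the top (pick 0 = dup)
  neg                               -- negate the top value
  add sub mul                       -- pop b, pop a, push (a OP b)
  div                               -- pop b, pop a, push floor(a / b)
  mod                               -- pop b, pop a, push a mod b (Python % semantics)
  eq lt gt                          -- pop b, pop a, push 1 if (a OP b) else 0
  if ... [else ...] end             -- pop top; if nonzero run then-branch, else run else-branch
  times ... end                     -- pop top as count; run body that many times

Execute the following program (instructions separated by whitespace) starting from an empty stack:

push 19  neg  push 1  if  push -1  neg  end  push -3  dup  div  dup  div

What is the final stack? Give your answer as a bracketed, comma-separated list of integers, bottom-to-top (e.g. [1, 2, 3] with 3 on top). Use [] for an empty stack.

Answer: [-19, 1, 1]

Derivation:
After 'push 19': [19]
After 'neg': [-19]
After 'push 1': [-19, 1]
After 'if': [-19]
After 'push -1': [-19, -1]
After 'neg': [-19, 1]
After 'push -3': [-19, 1, -3]
After 'dup': [-19, 1, -3, -3]
After 'div': [-19, 1, 1]
After 'dup': [-19, 1, 1, 1]
After 'div': [-19, 1, 1]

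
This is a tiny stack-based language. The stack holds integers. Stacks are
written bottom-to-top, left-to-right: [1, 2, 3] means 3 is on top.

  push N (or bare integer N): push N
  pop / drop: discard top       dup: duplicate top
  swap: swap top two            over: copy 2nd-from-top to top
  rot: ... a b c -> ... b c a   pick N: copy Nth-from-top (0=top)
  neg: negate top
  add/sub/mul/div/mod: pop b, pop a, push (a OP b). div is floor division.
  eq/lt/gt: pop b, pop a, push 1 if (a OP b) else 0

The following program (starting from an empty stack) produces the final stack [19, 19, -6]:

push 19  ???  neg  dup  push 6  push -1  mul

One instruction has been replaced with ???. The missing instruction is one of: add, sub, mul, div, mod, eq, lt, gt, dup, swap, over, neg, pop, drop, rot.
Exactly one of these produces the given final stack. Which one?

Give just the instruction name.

Answer: neg

Derivation:
Stack before ???: [19]
Stack after ???:  [-19]
The instruction that transforms [19] -> [-19] is: neg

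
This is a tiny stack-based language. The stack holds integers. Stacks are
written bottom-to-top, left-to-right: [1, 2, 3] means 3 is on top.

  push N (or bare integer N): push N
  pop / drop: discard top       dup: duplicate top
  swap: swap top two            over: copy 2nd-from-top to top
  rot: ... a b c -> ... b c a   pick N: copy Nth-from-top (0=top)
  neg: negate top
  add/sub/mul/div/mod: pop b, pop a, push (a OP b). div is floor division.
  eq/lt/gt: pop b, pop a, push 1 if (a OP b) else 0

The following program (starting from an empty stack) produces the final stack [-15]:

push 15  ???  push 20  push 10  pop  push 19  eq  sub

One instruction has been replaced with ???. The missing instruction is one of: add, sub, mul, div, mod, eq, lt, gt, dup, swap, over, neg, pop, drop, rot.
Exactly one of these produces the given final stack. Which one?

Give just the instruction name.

Stack before ???: [15]
Stack after ???:  [-15]
The instruction that transforms [15] -> [-15] is: neg

Answer: neg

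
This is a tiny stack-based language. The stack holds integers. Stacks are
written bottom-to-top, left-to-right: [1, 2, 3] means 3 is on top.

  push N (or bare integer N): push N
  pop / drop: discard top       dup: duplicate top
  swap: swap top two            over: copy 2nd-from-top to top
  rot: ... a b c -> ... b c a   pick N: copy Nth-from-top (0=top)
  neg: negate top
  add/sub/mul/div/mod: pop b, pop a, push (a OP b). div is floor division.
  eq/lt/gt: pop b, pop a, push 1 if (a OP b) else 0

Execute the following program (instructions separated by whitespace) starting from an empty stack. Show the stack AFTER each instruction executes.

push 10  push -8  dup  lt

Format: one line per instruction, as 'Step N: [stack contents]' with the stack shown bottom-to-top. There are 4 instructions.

Step 1: [10]
Step 2: [10, -8]
Step 3: [10, -8, -8]
Step 4: [10, 0]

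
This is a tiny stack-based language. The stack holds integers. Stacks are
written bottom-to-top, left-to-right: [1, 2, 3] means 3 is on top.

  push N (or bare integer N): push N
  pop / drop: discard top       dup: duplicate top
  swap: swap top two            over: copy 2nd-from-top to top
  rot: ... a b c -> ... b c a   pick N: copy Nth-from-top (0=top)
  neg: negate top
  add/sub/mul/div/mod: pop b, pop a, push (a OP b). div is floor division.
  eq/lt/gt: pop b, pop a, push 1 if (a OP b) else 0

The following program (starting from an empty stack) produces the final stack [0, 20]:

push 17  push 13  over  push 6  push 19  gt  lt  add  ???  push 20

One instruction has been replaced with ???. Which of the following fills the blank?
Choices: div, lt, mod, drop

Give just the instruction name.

Stack before ???: [17, 13]
Stack after ???:  [0]
Checking each choice:
  div: produces [1, 20]
  lt: MATCH
  mod: produces [4, 20]
  drop: produces [17, 20]


Answer: lt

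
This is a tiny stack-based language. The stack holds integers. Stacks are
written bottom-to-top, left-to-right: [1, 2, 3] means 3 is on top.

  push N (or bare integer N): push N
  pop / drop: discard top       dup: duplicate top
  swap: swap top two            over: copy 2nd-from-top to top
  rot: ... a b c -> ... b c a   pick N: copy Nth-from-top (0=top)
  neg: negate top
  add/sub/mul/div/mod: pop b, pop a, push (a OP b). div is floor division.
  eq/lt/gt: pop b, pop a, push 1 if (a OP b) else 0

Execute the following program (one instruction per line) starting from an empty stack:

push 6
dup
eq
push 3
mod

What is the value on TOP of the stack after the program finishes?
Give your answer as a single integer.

After 'push 6': [6]
After 'dup': [6, 6]
After 'eq': [1]
After 'push 3': [1, 3]
After 'mod': [1]

Answer: 1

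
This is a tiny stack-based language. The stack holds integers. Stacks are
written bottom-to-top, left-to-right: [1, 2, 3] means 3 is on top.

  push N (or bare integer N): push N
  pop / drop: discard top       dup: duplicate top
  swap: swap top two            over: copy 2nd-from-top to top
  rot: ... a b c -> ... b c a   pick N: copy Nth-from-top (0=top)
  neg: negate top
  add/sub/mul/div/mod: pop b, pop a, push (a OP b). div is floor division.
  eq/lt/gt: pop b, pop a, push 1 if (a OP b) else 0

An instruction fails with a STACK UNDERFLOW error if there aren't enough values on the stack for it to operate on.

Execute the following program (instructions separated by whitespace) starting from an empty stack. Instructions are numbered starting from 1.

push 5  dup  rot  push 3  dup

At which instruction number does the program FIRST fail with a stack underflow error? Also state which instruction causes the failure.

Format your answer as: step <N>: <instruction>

Step 1 ('push 5'): stack = [5], depth = 1
Step 2 ('dup'): stack = [5, 5], depth = 2
Step 3 ('rot'): needs 3 value(s) but depth is 2 — STACK UNDERFLOW

Answer: step 3: rot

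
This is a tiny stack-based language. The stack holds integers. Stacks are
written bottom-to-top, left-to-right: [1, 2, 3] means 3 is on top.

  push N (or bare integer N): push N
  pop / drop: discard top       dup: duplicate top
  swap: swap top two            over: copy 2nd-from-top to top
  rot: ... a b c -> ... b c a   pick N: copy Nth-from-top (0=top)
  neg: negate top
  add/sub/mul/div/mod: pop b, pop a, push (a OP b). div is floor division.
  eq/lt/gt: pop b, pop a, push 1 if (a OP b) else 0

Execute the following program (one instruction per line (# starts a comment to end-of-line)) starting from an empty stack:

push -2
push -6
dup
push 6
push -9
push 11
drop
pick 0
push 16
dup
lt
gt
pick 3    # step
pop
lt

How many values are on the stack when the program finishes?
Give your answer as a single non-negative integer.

After 'push -2': stack = [-2] (depth 1)
After 'push -6': stack = [-2, -6] (depth 2)
After 'dup': stack = [-2, -6, -6] (depth 3)
After 'push 6': stack = [-2, -6, -6, 6] (depth 4)
After 'push -9': stack = [-2, -6, -6, 6, -9] (depth 5)
After 'push 11': stack = [-2, -6, -6, 6, -9, 11] (depth 6)
After 'drop': stack = [-2, -6, -6, 6, -9] (depth 5)
After 'pick 0': stack = [-2, -6, -6, 6, -9, -9] (depth 6)
After 'push 16': stack = [-2, -6, -6, 6, -9, -9, 16] (depth 7)
After 'dup': stack = [-2, -6, -6, 6, -9, -9, 16, 16] (depth 8)
After 'lt': stack = [-2, -6, -6, 6, -9, -9, 0] (depth 7)
After 'gt': stack = [-2, -6, -6, 6, -9, 0] (depth 6)
After 'pick 3': stack = [-2, -6, -6, 6, -9, 0, -6] (depth 7)
After 'pop': stack = [-2, -6, -6, 6, -9, 0] (depth 6)
After 'lt': stack = [-2, -6, -6, 6, 1] (depth 5)

Answer: 5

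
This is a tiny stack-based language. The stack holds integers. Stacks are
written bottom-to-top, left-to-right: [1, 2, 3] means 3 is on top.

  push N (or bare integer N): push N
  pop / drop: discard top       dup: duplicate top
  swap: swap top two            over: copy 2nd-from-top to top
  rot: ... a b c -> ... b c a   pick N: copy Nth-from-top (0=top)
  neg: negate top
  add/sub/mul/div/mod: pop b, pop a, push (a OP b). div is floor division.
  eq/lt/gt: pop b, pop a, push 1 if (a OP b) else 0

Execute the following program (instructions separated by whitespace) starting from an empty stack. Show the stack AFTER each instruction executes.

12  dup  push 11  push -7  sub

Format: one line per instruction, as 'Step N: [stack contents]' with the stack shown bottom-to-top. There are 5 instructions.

Step 1: [12]
Step 2: [12, 12]
Step 3: [12, 12, 11]
Step 4: [12, 12, 11, -7]
Step 5: [12, 12, 18]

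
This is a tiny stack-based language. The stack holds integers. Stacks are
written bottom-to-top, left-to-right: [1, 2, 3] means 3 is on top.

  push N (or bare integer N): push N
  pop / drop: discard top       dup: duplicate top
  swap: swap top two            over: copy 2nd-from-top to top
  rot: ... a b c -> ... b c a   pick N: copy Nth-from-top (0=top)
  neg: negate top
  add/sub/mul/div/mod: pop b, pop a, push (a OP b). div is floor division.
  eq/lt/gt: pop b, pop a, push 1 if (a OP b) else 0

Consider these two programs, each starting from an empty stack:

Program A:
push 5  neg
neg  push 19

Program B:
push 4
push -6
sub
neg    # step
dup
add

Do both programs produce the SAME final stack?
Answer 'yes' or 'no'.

Program A trace:
  After 'push 5': [5]
  After 'neg': [-5]
  After 'neg': [5]
  After 'push 19': [5, 19]
Program A final stack: [5, 19]

Program B trace:
  After 'push 4': [4]
  After 'push -6': [4, -6]
  After 'sub': [10]
  After 'neg': [-10]
  After 'dup': [-10, -10]
  After 'add': [-20]
Program B final stack: [-20]
Same: no

Answer: no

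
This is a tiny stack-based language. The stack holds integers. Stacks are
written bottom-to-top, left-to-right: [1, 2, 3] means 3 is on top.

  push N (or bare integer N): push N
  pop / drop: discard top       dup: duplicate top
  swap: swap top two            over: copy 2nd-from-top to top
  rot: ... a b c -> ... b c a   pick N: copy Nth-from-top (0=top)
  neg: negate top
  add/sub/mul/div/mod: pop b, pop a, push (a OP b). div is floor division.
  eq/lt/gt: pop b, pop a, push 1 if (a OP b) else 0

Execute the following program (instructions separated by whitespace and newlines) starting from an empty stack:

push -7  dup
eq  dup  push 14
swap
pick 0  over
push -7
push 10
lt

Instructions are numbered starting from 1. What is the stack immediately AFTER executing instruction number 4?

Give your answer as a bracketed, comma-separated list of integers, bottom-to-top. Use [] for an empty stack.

Answer: [1, 1]

Derivation:
Step 1 ('push -7'): [-7]
Step 2 ('dup'): [-7, -7]
Step 3 ('eq'): [1]
Step 4 ('dup'): [1, 1]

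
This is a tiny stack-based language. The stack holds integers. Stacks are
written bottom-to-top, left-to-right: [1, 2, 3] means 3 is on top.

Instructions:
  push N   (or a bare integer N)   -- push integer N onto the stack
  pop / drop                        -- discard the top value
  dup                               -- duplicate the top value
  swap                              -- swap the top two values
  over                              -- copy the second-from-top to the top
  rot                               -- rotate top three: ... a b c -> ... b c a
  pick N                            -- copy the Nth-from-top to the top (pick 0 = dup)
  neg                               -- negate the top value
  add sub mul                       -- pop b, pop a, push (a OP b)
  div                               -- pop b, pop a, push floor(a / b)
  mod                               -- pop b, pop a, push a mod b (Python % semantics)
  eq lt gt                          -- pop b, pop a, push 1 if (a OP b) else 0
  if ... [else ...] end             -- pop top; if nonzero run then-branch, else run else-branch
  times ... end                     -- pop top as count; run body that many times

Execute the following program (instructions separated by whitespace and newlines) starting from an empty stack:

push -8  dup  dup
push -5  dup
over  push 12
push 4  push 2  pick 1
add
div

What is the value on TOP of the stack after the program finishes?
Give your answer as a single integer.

After 'push -8': [-8]
After 'dup': [-8, -8]
After 'dup': [-8, -8, -8]
After 'push -5': [-8, -8, -8, -5]
After 'dup': [-8, -8, -8, -5, -5]
After 'over': [-8, -8, -8, -5, -5, -5]
After 'push 12': [-8, -8, -8, -5, -5, -5, 12]
After 'push 4': [-8, -8, -8, -5, -5, -5, 12, 4]
After 'push 2': [-8, -8, -8, -5, -5, -5, 12, 4, 2]
After 'pick 1': [-8, -8, -8, -5, -5, -5, 12, 4, 2, 4]
After 'add': [-8, -8, -8, -5, -5, -5, 12, 4, 6]
After 'div': [-8, -8, -8, -5, -5, -5, 12, 0]

Answer: 0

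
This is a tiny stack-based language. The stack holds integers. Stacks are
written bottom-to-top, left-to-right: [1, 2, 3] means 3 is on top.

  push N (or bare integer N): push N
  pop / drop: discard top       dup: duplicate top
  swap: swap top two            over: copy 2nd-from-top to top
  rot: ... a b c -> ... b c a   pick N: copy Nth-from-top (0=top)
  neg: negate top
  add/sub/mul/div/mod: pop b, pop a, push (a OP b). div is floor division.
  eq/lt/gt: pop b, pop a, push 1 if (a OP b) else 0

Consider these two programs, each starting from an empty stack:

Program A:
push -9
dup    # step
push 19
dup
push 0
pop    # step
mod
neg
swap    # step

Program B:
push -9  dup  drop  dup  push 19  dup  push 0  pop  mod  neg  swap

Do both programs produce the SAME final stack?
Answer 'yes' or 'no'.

Program A trace:
  After 'push -9': [-9]
  After 'dup': [-9, -9]
  After 'push 19': [-9, -9, 19]
  After 'dup': [-9, -9, 19, 19]
  After 'push 0': [-9, -9, 19, 19, 0]
  After 'pop': [-9, -9, 19, 19]
  After 'mod': [-9, -9, 0]
  After 'neg': [-9, -9, 0]
  After 'swap': [-9, 0, -9]
Program A final stack: [-9, 0, -9]

Program B trace:
  After 'push -9': [-9]
  After 'dup': [-9, -9]
  After 'drop': [-9]
  After 'dup': [-9, -9]
  After 'push 19': [-9, -9, 19]
  After 'dup': [-9, -9, 19, 19]
  After 'push 0': [-9, -9, 19, 19, 0]
  After 'pop': [-9, -9, 19, 19]
  After 'mod': [-9, -9, 0]
  After 'neg': [-9, -9, 0]
  After 'swap': [-9, 0, -9]
Program B final stack: [-9, 0, -9]
Same: yes

Answer: yes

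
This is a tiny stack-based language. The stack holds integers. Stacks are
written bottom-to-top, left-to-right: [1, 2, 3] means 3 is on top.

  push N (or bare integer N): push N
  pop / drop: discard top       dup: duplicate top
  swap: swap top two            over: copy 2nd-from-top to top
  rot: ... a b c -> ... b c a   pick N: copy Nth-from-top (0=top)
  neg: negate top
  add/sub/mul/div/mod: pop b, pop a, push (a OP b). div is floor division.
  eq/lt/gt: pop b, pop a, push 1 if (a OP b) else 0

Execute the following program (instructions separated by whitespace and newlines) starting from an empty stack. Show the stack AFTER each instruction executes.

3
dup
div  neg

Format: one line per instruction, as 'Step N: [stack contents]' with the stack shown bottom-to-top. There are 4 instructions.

Step 1: [3]
Step 2: [3, 3]
Step 3: [1]
Step 4: [-1]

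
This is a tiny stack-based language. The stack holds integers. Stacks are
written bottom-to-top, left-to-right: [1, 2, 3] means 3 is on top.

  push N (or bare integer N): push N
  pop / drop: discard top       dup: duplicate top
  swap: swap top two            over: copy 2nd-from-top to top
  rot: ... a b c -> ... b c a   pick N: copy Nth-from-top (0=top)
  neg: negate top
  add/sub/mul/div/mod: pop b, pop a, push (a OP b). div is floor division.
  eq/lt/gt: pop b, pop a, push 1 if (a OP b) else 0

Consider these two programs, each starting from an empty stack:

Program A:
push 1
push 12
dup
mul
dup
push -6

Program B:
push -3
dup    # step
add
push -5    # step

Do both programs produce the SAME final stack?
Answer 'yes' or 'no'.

Answer: no

Derivation:
Program A trace:
  After 'push 1': [1]
  After 'push 12': [1, 12]
  After 'dup': [1, 12, 12]
  After 'mul': [1, 144]
  After 'dup': [1, 144, 144]
  After 'push -6': [1, 144, 144, -6]
Program A final stack: [1, 144, 144, -6]

Program B trace:
  After 'push -3': [-3]
  After 'dup': [-3, -3]
  After 'add': [-6]
  After 'push -5': [-6, -5]
Program B final stack: [-6, -5]
Same: no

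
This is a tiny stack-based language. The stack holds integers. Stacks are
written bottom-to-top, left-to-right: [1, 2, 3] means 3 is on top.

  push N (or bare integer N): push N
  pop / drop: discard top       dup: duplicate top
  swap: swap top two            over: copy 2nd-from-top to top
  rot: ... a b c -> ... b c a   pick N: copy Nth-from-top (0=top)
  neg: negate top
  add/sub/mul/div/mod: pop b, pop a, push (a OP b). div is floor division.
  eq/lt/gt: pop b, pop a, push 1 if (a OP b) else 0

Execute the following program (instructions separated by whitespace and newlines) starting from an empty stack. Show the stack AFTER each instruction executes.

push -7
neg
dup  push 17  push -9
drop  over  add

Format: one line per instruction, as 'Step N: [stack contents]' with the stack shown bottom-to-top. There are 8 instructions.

Step 1: [-7]
Step 2: [7]
Step 3: [7, 7]
Step 4: [7, 7, 17]
Step 5: [7, 7, 17, -9]
Step 6: [7, 7, 17]
Step 7: [7, 7, 17, 7]
Step 8: [7, 7, 24]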